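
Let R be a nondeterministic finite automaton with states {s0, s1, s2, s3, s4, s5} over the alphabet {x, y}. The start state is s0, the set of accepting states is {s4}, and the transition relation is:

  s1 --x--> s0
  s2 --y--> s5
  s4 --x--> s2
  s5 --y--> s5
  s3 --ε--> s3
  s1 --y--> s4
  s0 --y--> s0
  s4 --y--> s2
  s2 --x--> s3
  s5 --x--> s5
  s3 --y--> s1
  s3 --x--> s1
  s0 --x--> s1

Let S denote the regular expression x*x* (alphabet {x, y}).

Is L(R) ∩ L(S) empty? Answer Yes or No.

Converting the expression S to a DFA (subset construction, then merging equivalent states) gives the minimal DFA with states {r0, r1}, start state r0, accepting states {r0} and transitions r0: x→r0, y→r1; r1: x→r1, y→r1.
Exploring the product automaton R × S from the start pair (s0, r0), following both machines on each input symbol, reaches 8 state pairs: (s0, r0), (s1, r0), (s0, r1), (s4, r1), (s1, r1), (s2, r1), (s3, r1), (s5, r1).
R accepts in {s4} and S accepts in {r0}; no reachable pair has both components accepting, so no string drives both machines to acceptance simultaneously and L(R) ∩ L(S) = ∅.
So no string is accepted by both, and the intersection is empty.

Yes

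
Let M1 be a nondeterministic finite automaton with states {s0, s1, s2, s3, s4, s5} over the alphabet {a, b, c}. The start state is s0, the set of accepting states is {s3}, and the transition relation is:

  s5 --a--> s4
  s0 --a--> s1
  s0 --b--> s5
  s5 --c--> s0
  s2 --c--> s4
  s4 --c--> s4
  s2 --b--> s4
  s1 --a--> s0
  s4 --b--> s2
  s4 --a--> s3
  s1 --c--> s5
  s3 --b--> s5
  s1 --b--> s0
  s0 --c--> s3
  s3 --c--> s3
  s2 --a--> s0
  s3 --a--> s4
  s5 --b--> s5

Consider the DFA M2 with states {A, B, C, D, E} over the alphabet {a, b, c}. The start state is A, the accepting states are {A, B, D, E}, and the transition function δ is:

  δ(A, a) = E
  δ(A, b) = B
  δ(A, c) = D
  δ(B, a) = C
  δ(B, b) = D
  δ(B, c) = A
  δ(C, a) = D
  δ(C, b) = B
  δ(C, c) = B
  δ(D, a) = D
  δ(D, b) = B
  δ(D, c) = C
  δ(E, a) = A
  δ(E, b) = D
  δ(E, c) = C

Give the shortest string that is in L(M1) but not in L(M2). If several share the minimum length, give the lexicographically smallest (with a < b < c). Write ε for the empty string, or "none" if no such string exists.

cc

The string cc is accepted by M1 but not by M2.
No shorter string lies in the difference, and cc is the lexicographically first length-2 string in L(M1) \ L(M2).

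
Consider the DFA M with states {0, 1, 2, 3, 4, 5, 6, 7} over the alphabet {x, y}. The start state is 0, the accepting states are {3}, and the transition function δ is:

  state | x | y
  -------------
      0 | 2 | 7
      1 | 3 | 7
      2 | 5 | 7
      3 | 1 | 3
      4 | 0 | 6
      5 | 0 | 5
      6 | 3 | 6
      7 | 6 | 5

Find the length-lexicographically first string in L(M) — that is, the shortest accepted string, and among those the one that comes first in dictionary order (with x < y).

A breadth-first search from 0 reaches an accepting state first via the path 0 → 7 → 6 → 3 on input yxx.
No string of length < 3 is accepted (BFS exhausts all shorter strings without reaching an accepting state), and yxx is the lexicographically least accepting string of length 3.

yxx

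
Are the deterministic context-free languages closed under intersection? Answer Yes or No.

No

DCFLs are closed under complement (normalise the DPDA to read all of its input, then flip the verdict). If they were also closed under intersection, De Morgan would make them closed under union; but {aⁿbⁿ : n≥0} and {aⁿb²ⁿ : n≥0} are DCFLs (push the a's; pop one per b, respectively one per two b's) whose union no deterministic PDA accepts: a DPDA for it would have a single run on aⁿb²ⁿ, accepting after the prefix aⁿbⁿ and accepting again after n more b's; an ordinary PDA that simulates it on a's and b's and, at any moment when it is accepting, may switch to reading only a fresh letter c while feeding each c to the simulation as a b, would accept aⁱbʲcᵏ (k≥1) exactly when both aⁱbʲ and aⁱbʲ⁺ᵏ are in the language, i.e. its language intersected with the regular set a*b*c⁺ would be exactly {aⁿbⁿcⁿ : n≥1} — impossible, since context-free languages are closed under intersection with regular sets and {aⁿbⁿcⁿ} is not context-free.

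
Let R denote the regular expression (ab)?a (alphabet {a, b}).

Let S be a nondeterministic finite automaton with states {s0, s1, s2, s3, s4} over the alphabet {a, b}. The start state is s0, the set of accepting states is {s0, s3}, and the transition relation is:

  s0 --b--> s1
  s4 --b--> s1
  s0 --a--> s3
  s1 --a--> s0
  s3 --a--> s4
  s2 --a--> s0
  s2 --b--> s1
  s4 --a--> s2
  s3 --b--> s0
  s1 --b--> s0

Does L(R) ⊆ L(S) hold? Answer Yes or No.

Yes

Converting the expression R to a DFA (subset construction, then merging equivalent states) gives the minimal DFA with states {r0, r1, r2, r3, r4}, start state r0, accepting states {r1, r4} and transitions r0: a→r1, b→r2; r1: a→r2, b→r3; r2: a→r2, b→r2; r3: a→r4, b→r2; r4: a→r2, b→r2.
Exploring the product automaton R × S from the start pair (r0, s0), following both machines on each input symbol, reaches 9 state pairs: (r0, s0), (r1, s3), (r2, s1), (r2, s4), (r3, s0), (r2, s0), (r2, s2), (r4, s3), (r2, s3).
R accepts in {r1, r4} and S accepts in {s0, s3}. The reachable pairs whose R-component is accepting are (r1, s3), (r4, s3); in each of them the S-component is accepting too, so the product for L(R) \ L(S) (R-component accepting, S-component rejecting) has no reachable accepting pair and the difference is empty.
Hence every string in L(R) is also in L(S).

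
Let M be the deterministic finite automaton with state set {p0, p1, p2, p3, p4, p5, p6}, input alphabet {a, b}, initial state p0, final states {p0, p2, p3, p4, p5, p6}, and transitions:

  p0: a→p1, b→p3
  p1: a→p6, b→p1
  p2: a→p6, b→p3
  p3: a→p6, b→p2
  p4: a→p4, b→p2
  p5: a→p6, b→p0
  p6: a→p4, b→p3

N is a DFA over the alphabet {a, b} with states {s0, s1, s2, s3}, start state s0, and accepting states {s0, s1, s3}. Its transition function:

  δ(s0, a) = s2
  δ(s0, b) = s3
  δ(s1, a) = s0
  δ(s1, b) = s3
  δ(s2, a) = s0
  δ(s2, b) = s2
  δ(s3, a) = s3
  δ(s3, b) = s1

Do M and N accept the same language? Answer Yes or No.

No

The string aaa is accepted by M but rejected by N.
So L(M) ≠ L(N).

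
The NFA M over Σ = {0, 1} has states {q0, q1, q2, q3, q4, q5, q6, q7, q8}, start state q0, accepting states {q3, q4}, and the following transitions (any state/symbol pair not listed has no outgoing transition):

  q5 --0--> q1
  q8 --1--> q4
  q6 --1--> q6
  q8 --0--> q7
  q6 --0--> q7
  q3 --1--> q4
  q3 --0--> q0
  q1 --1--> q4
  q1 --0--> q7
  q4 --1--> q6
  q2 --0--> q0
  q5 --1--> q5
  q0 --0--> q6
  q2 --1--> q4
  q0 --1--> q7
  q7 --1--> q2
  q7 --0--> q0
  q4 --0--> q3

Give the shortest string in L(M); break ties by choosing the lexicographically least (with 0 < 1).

111

A breadth-first search from q0 reaches an accepting state first via the path q0 → q7 → q2 → q4 on input 111.
No string of length < 3 is accepted (BFS exhausts all shorter strings without reaching an accepting state), and 111 is the lexicographically least accepting string of length 3.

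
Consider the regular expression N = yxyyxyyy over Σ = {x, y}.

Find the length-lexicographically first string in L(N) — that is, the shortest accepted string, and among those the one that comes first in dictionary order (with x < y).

yxyyxyyy

By inspection of the expression, no string of length less than 8 matches, and yxyyxyyy is the lexicographically first match of length 8.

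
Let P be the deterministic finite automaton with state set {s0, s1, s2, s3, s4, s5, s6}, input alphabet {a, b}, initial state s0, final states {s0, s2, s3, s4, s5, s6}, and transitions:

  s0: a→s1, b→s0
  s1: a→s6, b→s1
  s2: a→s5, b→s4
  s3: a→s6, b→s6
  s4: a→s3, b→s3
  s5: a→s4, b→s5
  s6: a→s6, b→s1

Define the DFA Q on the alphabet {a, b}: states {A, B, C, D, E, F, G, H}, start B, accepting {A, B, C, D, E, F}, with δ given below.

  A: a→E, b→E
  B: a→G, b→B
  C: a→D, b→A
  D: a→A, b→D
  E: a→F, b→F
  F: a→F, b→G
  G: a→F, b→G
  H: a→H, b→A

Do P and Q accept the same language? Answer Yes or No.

Yes

Exploring the product automaton P × Q from the start pair (s0, B), following both machines on each input symbol, reaches 3 state pairs: (s0, B), (s1, G), (s6, F).
P accepts in {s0, s2, s3, s4, s5, s6} and Q accepts in {A, B, C, D, E, F}. In every reachable pair the two components are either both accepting — (s0, B), (s6, F) — or both non-accepting, so no string is accepted by exactly one of the machines: L(P) \ L(Q) and L(Q) \ L(P) are both empty.
Hence every string is accepted by P iff it is accepted by Q, and the two languages coincide.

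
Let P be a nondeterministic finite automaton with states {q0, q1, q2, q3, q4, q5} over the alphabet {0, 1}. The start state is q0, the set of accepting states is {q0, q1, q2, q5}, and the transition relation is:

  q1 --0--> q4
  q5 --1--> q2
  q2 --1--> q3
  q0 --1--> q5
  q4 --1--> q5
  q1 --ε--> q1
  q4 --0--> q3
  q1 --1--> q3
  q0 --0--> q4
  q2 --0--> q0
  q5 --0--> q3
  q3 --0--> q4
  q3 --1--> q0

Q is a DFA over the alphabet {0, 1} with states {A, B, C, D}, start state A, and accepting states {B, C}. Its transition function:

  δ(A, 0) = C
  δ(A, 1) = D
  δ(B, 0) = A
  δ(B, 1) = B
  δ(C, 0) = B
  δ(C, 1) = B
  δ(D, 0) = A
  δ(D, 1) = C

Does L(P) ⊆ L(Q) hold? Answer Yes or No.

No

The empty string ε is in L(P) but not in L(Q).
So L(P) ⊄ L(Q).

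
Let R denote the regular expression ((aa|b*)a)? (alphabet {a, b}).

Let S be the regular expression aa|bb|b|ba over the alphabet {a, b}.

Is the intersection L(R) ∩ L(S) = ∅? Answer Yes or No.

No

The string ba is accepted by both R and S.
Hence L(R) ∩ L(S) ≠ ∅.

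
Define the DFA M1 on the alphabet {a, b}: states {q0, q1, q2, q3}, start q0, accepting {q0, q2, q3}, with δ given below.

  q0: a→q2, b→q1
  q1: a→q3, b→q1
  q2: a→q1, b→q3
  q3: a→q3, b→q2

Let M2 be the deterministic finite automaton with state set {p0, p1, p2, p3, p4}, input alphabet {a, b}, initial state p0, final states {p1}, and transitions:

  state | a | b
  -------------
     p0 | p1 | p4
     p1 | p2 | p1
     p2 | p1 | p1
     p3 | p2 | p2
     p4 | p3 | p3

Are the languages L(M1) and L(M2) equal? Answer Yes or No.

No

The empty string ε is accepted by M1 but rejected by M2.
So L(M1) ≠ L(M2).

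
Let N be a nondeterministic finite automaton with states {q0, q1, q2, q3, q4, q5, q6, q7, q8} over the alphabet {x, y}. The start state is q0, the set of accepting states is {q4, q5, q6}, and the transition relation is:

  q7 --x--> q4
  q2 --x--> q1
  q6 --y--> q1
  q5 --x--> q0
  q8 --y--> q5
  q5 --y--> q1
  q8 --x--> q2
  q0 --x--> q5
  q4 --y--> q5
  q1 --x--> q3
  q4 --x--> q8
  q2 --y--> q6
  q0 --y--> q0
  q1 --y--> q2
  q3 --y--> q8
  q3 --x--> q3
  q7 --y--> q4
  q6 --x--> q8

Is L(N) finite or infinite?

infinite

State q0 is reachable from the start and can reach an accepting state, and it lies on the cycle q0 → q0.
Traversing that cycle any number of times yields accepted strings of unbounded length, so the language is infinite.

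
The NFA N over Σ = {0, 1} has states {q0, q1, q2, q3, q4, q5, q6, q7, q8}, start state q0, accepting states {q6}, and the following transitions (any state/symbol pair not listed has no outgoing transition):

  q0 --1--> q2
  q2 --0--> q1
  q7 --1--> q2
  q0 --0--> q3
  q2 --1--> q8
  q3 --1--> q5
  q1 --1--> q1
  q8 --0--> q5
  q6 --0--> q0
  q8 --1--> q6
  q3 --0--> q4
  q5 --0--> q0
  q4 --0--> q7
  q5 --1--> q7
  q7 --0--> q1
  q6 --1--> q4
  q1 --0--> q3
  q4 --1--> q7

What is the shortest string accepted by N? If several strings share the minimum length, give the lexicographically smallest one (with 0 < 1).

111

A breadth-first search from q0 reaches an accepting state first via the path q0 → q2 → q8 → q6 on input 111.
No string of length < 3 is accepted (BFS exhausts all shorter strings without reaching an accepting state), and 111 is the lexicographically least accepting string of length 3.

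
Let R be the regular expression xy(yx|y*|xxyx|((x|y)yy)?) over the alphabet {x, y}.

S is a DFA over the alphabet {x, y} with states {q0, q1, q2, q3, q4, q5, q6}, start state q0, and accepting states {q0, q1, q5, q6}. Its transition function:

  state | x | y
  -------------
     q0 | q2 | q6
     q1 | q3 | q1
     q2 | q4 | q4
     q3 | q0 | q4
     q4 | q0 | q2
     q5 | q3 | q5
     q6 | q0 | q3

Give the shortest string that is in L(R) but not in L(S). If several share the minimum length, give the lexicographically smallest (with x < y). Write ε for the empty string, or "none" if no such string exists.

The string xy is accepted by R but not by S.
No shorter string lies in the difference, and xy is the lexicographically first length-2 string in L(R) \ L(S).

xy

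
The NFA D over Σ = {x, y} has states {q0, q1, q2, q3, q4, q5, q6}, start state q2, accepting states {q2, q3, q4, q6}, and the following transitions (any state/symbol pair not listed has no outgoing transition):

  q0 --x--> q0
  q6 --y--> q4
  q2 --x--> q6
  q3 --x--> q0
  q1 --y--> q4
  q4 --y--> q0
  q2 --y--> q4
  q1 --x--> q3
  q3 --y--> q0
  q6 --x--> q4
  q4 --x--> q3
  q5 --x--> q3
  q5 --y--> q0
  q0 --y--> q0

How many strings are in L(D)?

8

The useful subgraph on states {q2, q3, q4, q6} is acyclic, so L(D) is finite; the longest accepting path visits 4 useful states, giving maximum string length 3.
Counting accepting paths from q2 by length: 1 of length 0, 2 of length 1, 3 of length 2, 2 of length 3. Total 8.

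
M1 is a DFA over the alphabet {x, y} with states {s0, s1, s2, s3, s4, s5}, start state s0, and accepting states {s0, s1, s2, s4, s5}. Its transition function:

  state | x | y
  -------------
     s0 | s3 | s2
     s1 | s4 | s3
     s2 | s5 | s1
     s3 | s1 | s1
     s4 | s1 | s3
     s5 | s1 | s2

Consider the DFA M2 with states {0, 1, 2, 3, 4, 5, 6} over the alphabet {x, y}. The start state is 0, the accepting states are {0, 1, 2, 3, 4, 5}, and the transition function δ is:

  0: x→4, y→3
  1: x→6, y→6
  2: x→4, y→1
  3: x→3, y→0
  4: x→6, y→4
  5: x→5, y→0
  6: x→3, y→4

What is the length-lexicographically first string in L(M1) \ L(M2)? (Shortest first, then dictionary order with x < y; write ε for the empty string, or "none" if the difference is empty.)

xx

The string xx is accepted by M1 but not by M2.
No shorter string lies in the difference, and xx is the lexicographically first length-2 string in L(M1) \ L(M2).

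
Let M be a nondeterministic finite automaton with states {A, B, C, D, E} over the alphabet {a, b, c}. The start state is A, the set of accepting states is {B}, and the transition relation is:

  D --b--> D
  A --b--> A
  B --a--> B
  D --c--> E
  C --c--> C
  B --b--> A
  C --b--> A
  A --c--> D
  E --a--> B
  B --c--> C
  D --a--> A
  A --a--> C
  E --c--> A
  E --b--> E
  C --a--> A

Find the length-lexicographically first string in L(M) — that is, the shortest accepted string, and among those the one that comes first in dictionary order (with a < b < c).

cca

A breadth-first search from A reaches an accepting state first via the path A → D → E → B on input cca.
No string of length < 3 is accepted (BFS exhausts all shorter strings without reaching an accepting state), and cca is the lexicographically least accepting string of length 3.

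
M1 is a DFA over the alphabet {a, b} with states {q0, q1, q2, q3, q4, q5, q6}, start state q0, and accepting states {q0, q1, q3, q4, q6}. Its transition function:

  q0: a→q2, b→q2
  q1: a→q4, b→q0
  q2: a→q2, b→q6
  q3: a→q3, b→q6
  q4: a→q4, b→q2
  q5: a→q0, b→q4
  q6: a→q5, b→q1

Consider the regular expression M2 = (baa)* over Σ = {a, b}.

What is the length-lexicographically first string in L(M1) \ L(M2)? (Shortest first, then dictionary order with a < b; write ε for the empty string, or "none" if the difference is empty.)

ab

The string ab is accepted by M1 but not by M2.
No shorter string lies in the difference, and ab is the lexicographically first length-2 string in L(M1) \ L(M2).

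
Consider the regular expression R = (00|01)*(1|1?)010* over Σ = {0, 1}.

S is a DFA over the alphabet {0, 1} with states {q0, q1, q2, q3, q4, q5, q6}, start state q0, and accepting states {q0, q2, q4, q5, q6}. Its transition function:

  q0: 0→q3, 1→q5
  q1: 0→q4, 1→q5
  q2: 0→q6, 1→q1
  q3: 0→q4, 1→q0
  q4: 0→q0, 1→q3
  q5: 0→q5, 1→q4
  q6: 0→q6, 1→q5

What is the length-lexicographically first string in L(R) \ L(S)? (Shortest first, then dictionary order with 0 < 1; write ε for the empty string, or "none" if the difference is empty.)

010

The string 010 is accepted by R but not by S.
No shorter string lies in the difference, and 010 is the lexicographically first length-3 string in L(R) \ L(S).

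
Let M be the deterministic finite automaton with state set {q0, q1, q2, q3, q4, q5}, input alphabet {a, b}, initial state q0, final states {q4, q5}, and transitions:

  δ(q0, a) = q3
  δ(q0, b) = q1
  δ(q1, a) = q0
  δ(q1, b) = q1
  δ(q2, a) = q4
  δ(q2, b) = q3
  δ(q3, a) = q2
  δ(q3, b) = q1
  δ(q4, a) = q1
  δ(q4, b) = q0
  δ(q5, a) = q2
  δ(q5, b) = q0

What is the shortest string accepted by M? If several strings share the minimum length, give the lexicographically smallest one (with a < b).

A breadth-first search from q0 reaches an accepting state first via the path q0 → q3 → q2 → q4 on input aaa.
No string of length < 3 is accepted (BFS exhausts all shorter strings without reaching an accepting state), and aaa is the lexicographically least accepting string of length 3.

aaa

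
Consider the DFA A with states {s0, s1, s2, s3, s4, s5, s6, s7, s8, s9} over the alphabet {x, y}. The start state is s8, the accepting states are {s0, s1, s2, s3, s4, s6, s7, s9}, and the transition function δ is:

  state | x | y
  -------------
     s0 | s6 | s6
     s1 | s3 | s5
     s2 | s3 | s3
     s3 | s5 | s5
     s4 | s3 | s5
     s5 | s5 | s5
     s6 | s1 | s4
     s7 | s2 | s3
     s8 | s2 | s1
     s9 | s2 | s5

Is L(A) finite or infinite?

finite

The useful states (reachable from s8 and able to reach an accepting state) are {s1, s2, s3, s8}.
Restricted to these states the transition graph has no cycle, so every accepting path has bounded length and L is finite.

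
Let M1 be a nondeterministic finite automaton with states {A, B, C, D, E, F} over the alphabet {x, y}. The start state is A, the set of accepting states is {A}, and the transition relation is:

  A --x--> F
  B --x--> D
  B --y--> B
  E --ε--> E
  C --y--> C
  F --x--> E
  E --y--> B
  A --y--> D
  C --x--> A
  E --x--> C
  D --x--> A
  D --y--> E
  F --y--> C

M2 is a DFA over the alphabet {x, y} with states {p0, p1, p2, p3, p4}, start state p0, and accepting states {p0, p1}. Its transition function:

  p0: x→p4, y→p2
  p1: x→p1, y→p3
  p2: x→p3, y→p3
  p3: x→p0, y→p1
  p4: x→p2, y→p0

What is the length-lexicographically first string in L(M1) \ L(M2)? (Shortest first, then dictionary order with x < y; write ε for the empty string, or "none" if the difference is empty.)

yx

The string yx is accepted by M1 but not by M2.
No shorter string lies in the difference, and yx is the lexicographically first length-2 string in L(M1) \ L(M2).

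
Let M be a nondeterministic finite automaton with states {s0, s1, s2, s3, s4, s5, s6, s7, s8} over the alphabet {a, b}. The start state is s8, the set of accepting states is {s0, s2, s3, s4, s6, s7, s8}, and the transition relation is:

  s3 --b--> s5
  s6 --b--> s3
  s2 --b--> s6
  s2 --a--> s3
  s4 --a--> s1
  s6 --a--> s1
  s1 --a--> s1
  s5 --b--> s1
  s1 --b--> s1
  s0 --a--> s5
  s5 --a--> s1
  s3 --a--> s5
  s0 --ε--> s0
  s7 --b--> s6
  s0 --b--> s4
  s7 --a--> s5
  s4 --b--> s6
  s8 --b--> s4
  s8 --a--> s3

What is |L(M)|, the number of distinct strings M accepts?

The useful subgraph on states {s3, s4, s6, s8} is acyclic, so L(M) is finite; the longest accepting path visits 4 useful states, giving maximum string length 3.
Counting accepting paths from s8 by length: 1 of length 0, 2 of length 1, 1 of length 2, 1 of length 3. Total 5.

5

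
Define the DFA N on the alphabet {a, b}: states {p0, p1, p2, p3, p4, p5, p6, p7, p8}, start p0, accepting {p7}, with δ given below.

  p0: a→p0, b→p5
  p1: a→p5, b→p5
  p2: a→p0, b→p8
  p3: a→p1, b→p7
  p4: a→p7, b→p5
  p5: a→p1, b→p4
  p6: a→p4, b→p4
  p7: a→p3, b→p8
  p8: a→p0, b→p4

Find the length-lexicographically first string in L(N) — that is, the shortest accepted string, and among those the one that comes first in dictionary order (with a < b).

A breadth-first search from p0 reaches an accepting state first via the path p0 → p5 → p4 → p7 on input bba.
No string of length < 3 is accepted (BFS exhausts all shorter strings without reaching an accepting state), and bba is the lexicographically least accepting string of length 3.

bba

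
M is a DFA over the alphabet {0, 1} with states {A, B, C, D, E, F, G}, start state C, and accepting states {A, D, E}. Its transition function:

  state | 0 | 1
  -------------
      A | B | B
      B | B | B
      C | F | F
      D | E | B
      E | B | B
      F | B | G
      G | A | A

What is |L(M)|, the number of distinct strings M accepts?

The useful subgraph on states {A, C, F, G} is acyclic, so L(M) is finite; the longest accepting path visits 4 useful states, giving maximum string length 3.
Counting accepting paths from C by length: 4 of length 3. Total 4.

4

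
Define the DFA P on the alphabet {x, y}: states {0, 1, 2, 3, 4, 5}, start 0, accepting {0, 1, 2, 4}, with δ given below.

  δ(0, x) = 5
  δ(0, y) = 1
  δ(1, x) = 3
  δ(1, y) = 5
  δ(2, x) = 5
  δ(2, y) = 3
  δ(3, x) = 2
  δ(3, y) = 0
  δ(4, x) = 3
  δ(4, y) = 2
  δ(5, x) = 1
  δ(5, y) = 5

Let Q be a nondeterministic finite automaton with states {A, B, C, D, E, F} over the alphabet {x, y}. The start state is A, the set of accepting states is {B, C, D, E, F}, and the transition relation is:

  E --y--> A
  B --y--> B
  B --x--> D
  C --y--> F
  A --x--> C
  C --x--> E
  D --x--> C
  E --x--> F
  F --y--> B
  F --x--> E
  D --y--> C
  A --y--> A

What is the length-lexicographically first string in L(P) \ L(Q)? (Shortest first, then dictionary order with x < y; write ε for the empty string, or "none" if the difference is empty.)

The empty string ε is accepted by P but not by Q.
Since ε is the unique shortest string, it is the required witness.

ε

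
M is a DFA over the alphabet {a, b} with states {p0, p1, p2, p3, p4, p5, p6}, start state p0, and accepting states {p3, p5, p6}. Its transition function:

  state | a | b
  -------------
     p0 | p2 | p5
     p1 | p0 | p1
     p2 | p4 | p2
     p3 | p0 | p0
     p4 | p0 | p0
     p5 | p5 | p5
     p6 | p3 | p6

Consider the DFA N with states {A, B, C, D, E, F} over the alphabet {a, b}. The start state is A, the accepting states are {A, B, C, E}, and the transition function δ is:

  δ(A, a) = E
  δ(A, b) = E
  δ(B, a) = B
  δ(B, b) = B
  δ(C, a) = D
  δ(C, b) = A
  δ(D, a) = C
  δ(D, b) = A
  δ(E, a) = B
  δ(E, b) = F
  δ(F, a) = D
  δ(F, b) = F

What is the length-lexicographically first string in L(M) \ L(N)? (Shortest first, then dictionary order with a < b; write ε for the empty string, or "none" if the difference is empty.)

bb

The string bb is accepted by M but not by N.
No shorter string lies in the difference, and bb is the lexicographically first length-2 string in L(M) \ L(N).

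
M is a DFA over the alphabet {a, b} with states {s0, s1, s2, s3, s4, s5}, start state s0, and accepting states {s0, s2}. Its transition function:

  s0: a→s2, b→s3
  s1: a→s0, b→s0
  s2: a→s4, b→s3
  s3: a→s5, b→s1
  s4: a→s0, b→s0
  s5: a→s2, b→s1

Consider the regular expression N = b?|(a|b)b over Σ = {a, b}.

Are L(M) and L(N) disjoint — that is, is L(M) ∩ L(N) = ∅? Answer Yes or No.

The empty string ε is accepted by both M and N.
Hence L(M) ∩ L(N) ≠ ∅.

No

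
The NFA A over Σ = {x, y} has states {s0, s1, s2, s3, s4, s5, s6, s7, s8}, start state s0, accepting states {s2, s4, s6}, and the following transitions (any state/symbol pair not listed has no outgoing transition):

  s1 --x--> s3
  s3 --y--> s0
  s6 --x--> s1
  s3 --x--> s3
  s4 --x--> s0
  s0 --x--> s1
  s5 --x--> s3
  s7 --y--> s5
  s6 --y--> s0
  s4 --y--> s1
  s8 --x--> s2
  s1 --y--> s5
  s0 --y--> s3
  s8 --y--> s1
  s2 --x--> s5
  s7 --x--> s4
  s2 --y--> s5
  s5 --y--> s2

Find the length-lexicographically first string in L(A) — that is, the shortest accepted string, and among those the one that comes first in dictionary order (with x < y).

xyy

A breadth-first search from s0 reaches an accepting state first via the path s0 → s1 → s5 → s2 on input xyy.
No string of length < 3 is accepted (BFS exhausts all shorter strings without reaching an accepting state), and xyy is the lexicographically least accepting string of length 3.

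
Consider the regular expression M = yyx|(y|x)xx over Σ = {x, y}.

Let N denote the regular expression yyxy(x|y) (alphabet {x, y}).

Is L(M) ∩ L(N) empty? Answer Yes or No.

Yes

Converting the expression M to a DFA (subset construction, then merging equivalent states) gives the minimal DFA with states {m0, m1, m2, m3, m4, m5}, start state m0, accepting states {m5} and transitions m0: x→m1, y→m2; m1: x→m3, y→m4; m2: x→m3, y→m3; m3: x→m5, y→m4; m4: x→m4, y→m4; m5: x→m4, y→m4.
Converting the expression N to a DFA (subset construction, then merging equivalent states) gives the minimal DFA with states {n0, n1, n2, n3, n4, n5, n6}, start state n0, accepting states {n6} and transitions n0: x→n1, y→n2; n1: x→n1, y→n1; n2: x→n1, y→n3; n3: x→n4, y→n1; n4: x→n1, y→n5; n5: x→n6, y→n6; n6: x→n1, y→n1.
Exploring the product automaton M × N from the start pair (m0, n0), following both machines on each input symbol, reaches 10 state pairs: (m0, n0), (m1, n1), (m2, n2), (m3, n1), (m4, n1), (m3, n3), (m5, n1), (m5, n4), (m4, n5), (m4, n6).
M accepts in {m5} and N accepts in {n6}; no reachable pair has both components accepting, so no string drives both machines to acceptance simultaneously and L(M) ∩ L(N) = ∅.
So no string is accepted by both, and the intersection is empty.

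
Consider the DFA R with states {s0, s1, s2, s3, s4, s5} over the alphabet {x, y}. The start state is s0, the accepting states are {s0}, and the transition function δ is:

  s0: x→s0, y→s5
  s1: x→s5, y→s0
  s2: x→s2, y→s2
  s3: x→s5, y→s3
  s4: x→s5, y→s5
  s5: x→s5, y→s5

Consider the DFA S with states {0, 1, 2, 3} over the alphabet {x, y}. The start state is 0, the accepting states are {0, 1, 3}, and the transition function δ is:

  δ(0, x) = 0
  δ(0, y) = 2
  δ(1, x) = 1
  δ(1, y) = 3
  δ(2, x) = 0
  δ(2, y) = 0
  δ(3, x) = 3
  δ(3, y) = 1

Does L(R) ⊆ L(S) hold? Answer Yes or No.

Exploring the product automaton R × S from the start pair (s0, 0), following both machines on each input symbol, reaches 3 state pairs: (s0, 0), (s5, 2), (s5, 0).
R accepts in {s0} and S accepts in {0, 1, 3}. The reachable pairs whose R-component is accepting are (s0, 0); in each of them the S-component is accepting too, so the product for L(R) \ L(S) (R-component accepting, S-component rejecting) has no reachable accepting pair and the difference is empty.
Hence every string in L(R) is also in L(S).

Yes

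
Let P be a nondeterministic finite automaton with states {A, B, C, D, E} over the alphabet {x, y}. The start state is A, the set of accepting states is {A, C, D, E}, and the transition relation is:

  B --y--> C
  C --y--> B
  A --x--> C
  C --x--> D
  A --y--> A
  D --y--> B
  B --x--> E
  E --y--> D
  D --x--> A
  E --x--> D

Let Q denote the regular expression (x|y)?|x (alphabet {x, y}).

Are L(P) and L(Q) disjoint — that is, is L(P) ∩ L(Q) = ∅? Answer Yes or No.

The empty string ε is accepted by both P and Q.
Hence L(P) ∩ L(Q) ≠ ∅.

No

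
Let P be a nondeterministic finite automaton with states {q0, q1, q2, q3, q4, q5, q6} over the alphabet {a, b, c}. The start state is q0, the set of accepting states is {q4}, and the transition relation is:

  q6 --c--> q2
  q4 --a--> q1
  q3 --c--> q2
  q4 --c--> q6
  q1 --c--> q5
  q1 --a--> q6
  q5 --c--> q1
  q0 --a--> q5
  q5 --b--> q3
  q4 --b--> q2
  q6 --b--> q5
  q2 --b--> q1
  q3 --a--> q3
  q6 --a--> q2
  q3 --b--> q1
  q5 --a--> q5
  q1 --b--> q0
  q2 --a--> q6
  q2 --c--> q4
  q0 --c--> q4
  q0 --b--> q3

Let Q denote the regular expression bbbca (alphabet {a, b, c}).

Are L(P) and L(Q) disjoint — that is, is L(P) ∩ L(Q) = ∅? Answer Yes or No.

Converting the expression Q to a DFA (subset construction, then merging equivalent states) gives the minimal DFA with states {r0, r1, r2, r3, r4, r5, r6}, start state r0, accepting states {r6} and transitions r0: a→r1, b→r2, c→r1; r1: a→r1, b→r1, c→r1; r2: a→r1, b→r3, c→r1; r3: a→r1, b→r4, c→r1; r4: a→r1, b→r1, c→r5; r5: a→r6, b→r1, c→r1; r6: a→r1, b→r1, c→r1.
Exploring the product automaton P × Q from the start pair (q0, r0), following both machines on each input symbol, reaches 13 state pairs: (q0, r0), (q5, r1), (q3, r2), (q4, r1), (q3, r1), (q1, r1), (q1, r3), (q2, r1), (q6, r1), (q0, r1), (q0, r4), (q4, r5), (q1, r6).
P accepts in {q4} and Q accepts in {r6}; no reachable pair has both components accepting, so no string drives both machines to acceptance simultaneously and L(P) ∩ L(Q) = ∅.
So no string is accepted by both, and the intersection is empty.

Yes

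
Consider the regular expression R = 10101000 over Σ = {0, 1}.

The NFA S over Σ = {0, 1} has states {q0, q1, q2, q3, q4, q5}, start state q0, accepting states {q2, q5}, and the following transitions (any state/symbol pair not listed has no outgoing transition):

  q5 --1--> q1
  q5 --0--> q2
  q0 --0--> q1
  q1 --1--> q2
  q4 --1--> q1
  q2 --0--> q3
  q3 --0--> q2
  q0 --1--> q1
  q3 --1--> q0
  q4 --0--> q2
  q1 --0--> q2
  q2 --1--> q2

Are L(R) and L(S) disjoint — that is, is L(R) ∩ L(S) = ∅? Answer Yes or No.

Yes

Converting the expression R to a DFA (subset construction, then merging equivalent states) gives the minimal DFA with states {r0, r1, r2, r3, r4, r5, r6, r7, r8, r9}, start state r0, accepting states {r9} and transitions r0: 0→r1, 1→r2; r1: 0→r1, 1→r1; r2: 0→r3, 1→r1; r3: 0→r1, 1→r4; r4: 0→r5, 1→r1; r5: 0→r1, 1→r6; r6: 0→r7, 1→r1; r7: 0→r8, 1→r1; r8: 0→r9, 1→r1; r9: 0→r1, 1→r1.
Exploring the product automaton R × S from the start pair (r0, q0), following both machines on each input symbol, reaches 13 state pairs: (r0, q0), (r1, q1), (r2, q1), (r1, q2), (r3, q2), (r1, q3), (r4, q2), (r1, q0), (r5, q3), (r6, q0), (r7, q1), (r8, q2), (r9, q3).
R accepts in {r9} and S accepts in {q2, q5}; no reachable pair has both components accepting, so no string drives both machines to acceptance simultaneously and L(R) ∩ L(S) = ∅.
So no string is accepted by both, and the intersection is empty.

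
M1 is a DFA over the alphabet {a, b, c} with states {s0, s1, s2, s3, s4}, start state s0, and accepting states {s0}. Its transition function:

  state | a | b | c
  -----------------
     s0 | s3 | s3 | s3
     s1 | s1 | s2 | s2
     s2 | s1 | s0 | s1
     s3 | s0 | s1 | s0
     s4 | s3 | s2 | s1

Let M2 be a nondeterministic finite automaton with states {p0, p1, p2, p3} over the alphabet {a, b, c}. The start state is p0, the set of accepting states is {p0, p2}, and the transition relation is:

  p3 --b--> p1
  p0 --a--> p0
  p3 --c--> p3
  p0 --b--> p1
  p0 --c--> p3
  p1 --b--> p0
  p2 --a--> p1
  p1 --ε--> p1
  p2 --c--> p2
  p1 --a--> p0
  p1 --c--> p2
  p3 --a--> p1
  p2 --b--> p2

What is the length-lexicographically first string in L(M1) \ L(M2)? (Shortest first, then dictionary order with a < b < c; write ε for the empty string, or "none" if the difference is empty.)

ac

The string ac is accepted by M1 but not by M2.
No shorter string lies in the difference, and ac is the lexicographically first length-2 string in L(M1) \ L(M2).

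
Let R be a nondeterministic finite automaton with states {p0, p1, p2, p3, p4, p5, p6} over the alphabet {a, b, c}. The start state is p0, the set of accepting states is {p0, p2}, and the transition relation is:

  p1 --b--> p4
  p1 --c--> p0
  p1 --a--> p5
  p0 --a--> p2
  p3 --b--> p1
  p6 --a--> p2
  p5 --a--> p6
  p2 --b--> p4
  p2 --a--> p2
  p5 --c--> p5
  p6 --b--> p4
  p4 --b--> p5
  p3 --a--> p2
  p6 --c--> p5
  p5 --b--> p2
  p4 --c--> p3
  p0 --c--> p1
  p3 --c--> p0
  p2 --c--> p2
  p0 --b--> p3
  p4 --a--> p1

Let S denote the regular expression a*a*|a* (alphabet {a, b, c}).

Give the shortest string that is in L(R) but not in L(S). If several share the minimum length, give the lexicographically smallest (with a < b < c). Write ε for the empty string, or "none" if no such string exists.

The string ac is accepted by R but not by S.
No shorter string lies in the difference, and ac is the lexicographically first length-2 string in L(R) \ L(S).

ac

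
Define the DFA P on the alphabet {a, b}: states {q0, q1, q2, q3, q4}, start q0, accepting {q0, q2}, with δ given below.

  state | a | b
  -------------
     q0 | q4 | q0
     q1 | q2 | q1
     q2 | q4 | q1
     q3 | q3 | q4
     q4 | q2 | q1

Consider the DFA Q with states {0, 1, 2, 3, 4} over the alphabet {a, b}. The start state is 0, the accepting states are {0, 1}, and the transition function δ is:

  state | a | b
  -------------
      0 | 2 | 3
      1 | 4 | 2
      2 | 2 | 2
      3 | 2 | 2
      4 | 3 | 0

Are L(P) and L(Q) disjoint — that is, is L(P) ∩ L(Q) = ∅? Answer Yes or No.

No

The empty string ε is accepted by both P and Q.
Hence L(P) ∩ L(Q) ≠ ∅.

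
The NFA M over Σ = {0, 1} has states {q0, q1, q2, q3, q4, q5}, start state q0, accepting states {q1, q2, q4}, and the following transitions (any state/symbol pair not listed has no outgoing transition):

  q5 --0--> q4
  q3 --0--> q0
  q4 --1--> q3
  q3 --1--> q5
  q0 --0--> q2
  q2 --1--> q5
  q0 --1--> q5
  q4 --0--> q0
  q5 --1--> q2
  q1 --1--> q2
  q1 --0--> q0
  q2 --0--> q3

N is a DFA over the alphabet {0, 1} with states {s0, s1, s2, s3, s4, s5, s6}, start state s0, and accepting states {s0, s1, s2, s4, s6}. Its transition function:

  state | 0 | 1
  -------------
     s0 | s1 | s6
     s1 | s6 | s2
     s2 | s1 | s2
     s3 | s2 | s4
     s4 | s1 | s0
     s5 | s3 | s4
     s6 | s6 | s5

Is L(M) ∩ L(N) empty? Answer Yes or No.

No

The string 0 is accepted by both M and N.
Hence L(M) ∩ L(N) ≠ ∅.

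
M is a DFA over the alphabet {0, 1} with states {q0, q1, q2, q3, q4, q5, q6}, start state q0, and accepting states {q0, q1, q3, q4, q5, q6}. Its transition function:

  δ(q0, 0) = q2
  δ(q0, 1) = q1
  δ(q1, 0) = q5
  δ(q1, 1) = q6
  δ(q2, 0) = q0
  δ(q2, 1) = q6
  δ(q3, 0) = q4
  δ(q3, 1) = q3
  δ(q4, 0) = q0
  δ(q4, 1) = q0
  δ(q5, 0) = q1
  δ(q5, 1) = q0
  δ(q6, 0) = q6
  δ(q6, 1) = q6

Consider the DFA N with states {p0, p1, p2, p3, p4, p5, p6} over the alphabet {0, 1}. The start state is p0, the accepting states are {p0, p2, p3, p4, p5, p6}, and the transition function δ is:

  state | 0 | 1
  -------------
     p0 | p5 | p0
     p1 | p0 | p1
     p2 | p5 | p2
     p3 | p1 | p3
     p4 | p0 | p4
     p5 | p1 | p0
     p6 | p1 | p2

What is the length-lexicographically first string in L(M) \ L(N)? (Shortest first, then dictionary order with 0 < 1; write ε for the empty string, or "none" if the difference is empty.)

00

The string 00 is accepted by M but not by N.
No shorter string lies in the difference, and 00 is the lexicographically first length-2 string in L(M) \ L(N).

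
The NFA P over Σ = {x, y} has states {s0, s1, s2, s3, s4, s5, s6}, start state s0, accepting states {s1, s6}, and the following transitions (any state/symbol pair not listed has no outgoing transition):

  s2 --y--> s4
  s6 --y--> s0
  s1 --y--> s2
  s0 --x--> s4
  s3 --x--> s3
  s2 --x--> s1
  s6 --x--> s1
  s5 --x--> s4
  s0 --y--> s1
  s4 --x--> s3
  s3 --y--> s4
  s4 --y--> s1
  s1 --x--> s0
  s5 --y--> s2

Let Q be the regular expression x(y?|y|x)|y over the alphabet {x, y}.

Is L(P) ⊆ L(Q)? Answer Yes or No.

No

The string yxy is in L(P) but not in L(Q).
So L(P) ⊄ L(Q).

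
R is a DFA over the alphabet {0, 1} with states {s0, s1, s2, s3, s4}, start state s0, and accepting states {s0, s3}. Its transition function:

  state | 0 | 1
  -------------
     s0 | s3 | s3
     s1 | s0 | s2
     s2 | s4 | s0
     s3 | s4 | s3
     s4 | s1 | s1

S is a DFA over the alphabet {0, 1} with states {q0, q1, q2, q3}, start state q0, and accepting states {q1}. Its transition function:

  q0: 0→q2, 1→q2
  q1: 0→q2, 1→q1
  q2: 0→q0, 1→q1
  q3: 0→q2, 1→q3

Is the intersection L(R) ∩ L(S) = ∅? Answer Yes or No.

No

The string 01 is accepted by both R and S.
Hence L(R) ∩ L(S) ≠ ∅.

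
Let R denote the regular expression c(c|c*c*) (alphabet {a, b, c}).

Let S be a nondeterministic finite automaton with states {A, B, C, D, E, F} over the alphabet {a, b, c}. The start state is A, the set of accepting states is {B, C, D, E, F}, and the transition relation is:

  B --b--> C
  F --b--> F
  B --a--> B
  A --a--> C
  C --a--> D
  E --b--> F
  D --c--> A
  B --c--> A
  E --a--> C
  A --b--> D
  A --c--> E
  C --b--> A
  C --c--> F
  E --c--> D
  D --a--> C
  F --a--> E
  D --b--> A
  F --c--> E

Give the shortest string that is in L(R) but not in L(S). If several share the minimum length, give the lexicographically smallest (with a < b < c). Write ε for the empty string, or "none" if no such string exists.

The string ccc is accepted by R but not by S.
No shorter string lies in the difference, and ccc is the lexicographically first length-3 string in L(R) \ L(S).

ccc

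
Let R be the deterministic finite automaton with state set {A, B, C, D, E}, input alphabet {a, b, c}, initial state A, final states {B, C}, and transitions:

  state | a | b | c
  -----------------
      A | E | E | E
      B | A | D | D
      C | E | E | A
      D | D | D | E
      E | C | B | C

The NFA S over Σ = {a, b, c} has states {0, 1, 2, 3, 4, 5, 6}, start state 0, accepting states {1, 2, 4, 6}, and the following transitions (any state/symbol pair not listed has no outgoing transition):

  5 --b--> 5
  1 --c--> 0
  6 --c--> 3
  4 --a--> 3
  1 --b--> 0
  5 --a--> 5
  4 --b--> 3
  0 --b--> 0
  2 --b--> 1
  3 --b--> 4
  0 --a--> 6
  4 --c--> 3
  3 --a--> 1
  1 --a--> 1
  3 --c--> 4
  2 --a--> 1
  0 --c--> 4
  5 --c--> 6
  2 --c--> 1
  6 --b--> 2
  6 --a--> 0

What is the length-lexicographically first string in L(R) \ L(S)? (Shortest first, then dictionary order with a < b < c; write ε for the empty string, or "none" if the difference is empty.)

The string aa is accepted by R but not by S.
No shorter string lies in the difference, and aa is the lexicographically first length-2 string in L(R) \ L(S).

aa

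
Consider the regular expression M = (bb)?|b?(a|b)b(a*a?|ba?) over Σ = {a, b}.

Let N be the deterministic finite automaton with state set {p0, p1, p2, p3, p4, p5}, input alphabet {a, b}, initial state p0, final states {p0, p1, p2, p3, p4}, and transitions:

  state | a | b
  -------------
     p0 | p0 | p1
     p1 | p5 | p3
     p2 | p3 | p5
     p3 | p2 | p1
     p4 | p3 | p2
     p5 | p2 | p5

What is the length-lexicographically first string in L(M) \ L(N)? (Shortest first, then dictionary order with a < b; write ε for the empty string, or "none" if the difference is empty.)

The string aba is accepted by M but not by N.
No shorter string lies in the difference, and aba is the lexicographically first length-3 string in L(M) \ L(N).

aba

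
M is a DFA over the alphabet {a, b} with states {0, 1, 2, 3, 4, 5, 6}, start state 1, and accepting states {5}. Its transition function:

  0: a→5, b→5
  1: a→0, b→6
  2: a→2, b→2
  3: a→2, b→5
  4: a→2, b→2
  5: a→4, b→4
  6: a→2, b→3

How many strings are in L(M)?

3

The useful subgraph on states {0, 1, 3, 5, 6} is acyclic, so L(M) is finite; the longest accepting path visits 4 useful states, giving maximum string length 3.
Counting accepting paths from 1 by length: 2 of length 2, 1 of length 3. Total 3.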